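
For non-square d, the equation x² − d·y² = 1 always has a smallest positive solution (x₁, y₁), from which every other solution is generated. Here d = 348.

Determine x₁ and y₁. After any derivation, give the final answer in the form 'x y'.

[18; 1,1,1,8,1,1,1,36] for √348; ℓ=8 ⇒ convergent index 7
step 0: (18, 1)  from 18·(1,0) + (0,1)
…
step 3: (56, 3)  from 1·(37,2) + (19,1)
step 4: (485, 26)  from 8·(56,3) + (37,2)
…
step 6: (1026, 55)  from 1·(541,29) + (485,26)
step 7: (1567, 84)  from 1·(1026,55) + (541,29)
fundamental: x₁=1567, y₁=84  (since 2455489 − 348·7056 = 1)

1567 84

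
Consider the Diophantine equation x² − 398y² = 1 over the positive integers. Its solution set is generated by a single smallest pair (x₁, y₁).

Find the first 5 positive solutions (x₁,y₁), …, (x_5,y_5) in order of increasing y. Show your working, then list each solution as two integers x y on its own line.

√398 = [19; 1,18,1,38, …], period ℓ=4 (even) → k=3
k=0  a_k=19  p_k/q_k = 19/1
k=1  a_k=1  p_k/q_k = 20/1
k=2  a_k=18  p_k/q_k = 379/19
k=3  a_k=1  p_k/q_k = 399/20
(x₁, y₁) = (399, 20);  399² − 398·20² = 1 ✓
k=2:  x_2 = 399·399+398·20·20 = 318401,  y_2 = 399·20+20·399 = 15960
k=3:  x_3 = 399·318401+398·20·15960 = 254083599,  y_3 = 399·15960+20·318401 = 12736060
k=4:  x_4 = 399·254083599+398·20·12736060 = 202758393601,  y_4 = 399·12736060+20·254083599 = 10163359920
k=5:  x_5 = 399·202758393601+398·20·10163359920 = 161800944009999,  y_5 = 399·10163359920+20·202758393601 = 8110348480100

399 20
318401 15960
254083599 12736060
202758393601 10163359920
161800944009999 8110348480100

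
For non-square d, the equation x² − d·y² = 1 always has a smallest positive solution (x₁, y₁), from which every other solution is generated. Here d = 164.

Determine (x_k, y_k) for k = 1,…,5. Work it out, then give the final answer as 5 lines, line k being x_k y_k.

2049 160
8396801 655680
34410088449 2686976480
141012534067201 11011228959360
577869330197301249 45124013588480800

[12; 1,4,6,4,1,24] for √164; ℓ=6 ⇒ convergent index 5
i=0: a=12 ⇒ p=12, q=1
…
i=2: a=4 ⇒ p=64, q=5
i=3: a=6 ⇒ p=397, q=31
i=4: a=4 ⇒ p=1652, q=129
i=5: a=1 ⇒ p=2049, q=160
(x₁, y₁) = (2049, 160);  2049² − 164·160² = 1 ✓
(x_2, y_2) = (2049·2049 + 164·160·160, 2049·160 + 160·2049) = (8396801, 655680)
(x_3, y_3) = (2049·8396801 + 164·160·655680, 2049·655680 + 160·8396801) = (34410088449, 2686976480)
(x_4, y_4) = (2049·34410088449 + 164·160·2686976480, 2049·2686976480 + 160·34410088449) = (141012534067201, 11011228959360)
(x_5, y_5) = (2049·141012534067201 + 164·160·11011228959360, 2049·11011228959360 + 160·141012534067201) = (577869330197301249, 45124013588480800)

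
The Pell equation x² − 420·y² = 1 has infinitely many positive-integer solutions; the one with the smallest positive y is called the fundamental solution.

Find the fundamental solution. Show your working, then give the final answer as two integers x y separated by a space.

[20; 2,40] for √420; ℓ=2 ⇒ convergent index 1
k=0  a_k=20  p_k/q_k = 20/1
k=1  a_k=2  p_k/q_k = 41/2
fundamental: x₁=41, y₁=2  (since 1681 − 420·4 = 1)

41 2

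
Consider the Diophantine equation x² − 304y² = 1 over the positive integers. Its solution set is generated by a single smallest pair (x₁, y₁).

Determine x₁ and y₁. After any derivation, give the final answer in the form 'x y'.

57799 3315

d=304: √d = [17; 2,3,2,1,1,1,1,1,2,3,2,34] (ℓ=12, even), read p_11/q_11
k=0  a_k=17  p_k/q_k = 17/1
…
k=2  a_k=3  p_k/q_k = 122/7
…
k=4  a_k=1  p_k/q_k = 401/23
…
k=9  a_k=2  p_k/q_k = 7445/427
k=10  a_k=3  p_k/q_k = 25177/1444
k=11  a_k=2  p_k/q_k = 57799/3315
fundamental: x₁=57799, y₁=3315  (since 3340724401 − 304·10989225 = 1)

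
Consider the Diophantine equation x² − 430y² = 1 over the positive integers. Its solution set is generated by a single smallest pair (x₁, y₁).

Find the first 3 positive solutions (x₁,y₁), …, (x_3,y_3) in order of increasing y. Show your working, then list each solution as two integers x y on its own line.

d=430: √d = [20; 1,2,1,3,1,…,2,1,40] (ℓ=14, even), read p_13/q_13
step 0: (20, 1)  from 20·(1,0) + (0,1)
…
step 3: (83, 4)  from 1·(62,3) + (21,1)
step 4: (311, 15)  from 3·(83,4) + (62,3)
step 5: (394, 19)  from 1·(311,15) + (83,4)
step 6: (2675, 129)  from 6·(394,19) + (311,15)
…
step 8: (133439, 6435)  from 6·(21794,1051) + (2675,129)
…
step 12: (2107880, 101651)  from 2·(754371,36379) + (599138,28893)
step 13: (2862251, 138030)  from 1·(2107880,101651) + (754371,36379)
(x₁, y₁) = (2862251, 138030);  2862251² − 430·138030² = 1 ✓
k=2:  x_2 = 2862251·2862251+430·138030·138030 = 16384961574001,  y_2 = 2862251·138030+138030·2862251 = 790153011060
k=3:  x_3 = 2862251·16384961574001+430·138030·790153011060 = 93795745300289010251,  y_3 = 2862251·790153011060+138030·16384961574001 = 4523232492118854090

2862251 138030
16384961574001 790153011060
93795745300289010251 4523232492118854090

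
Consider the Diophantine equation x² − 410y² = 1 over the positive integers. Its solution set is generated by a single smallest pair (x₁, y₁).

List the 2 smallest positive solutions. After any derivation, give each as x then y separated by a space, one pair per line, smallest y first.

81 4
13121 648

d=410: √d = [20; 4,40] (ℓ=2, even), read p_1/q_1
k=0  a_k=20  p_k/q_k = 20/1
k=1  a_k=4  p_k/q_k = 81/4
→ (81, 4).  Check: 81²=6561, 410·4²=6560, difference 1.
k=2:  x_2 = 81·81+410·4·4 = 13121,  y_2 = 81·4+4·81 = 648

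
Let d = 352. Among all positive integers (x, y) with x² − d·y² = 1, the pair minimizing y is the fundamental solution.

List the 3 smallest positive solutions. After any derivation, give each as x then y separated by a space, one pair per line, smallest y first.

77617 4137
12048797377 642203058
1870383011943601 99691749501435

d=352: √d = [18; 1,3,5,9,5,3,1,36] (ℓ=8, even), read p_7/q_7
i=0: a=18 ⇒ p=18, q=1
i=1: a=1 ⇒ p=19, q=1
i=2: a=3 ⇒ p=75, q=4
…
i=5: a=5 ⇒ p=18499, q=986
i=6: a=3 ⇒ p=59118, q=3151
i=7: a=1 ⇒ p=77617, q=4137
(x₁, y₁) = (77617, 4137);  77617² − 352·4137² = 1 ✓
k=2:  x_2 = 77617·77617+352·4137·4137 = 12048797377,  y_2 = 77617·4137+4137·77617 = 642203058
k=3:  x_3 = 77617·12048797377+352·4137·642203058 = 1870383011943601,  y_3 = 77617·642203058+4137·12048797377 = 99691749501435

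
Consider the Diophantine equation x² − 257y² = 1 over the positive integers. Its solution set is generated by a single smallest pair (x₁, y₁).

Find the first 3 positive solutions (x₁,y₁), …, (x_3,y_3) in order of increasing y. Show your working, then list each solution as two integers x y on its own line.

513 32
526337 32832
540021249 33685600

√257 → a₀=16, period (32); ℓ=1 odd so k=1
k=0  a_k=16  p_k/q_k = 16/1
k=1  a_k=32  p_k/q_k = 513/32
(x₁, y₁) = (513, 32);  513² − 257·32² = 1 ✓
n=2: (513,32)∘(513,32) = (513·513+257·32·32, 513·32+32·513) = (526337,32832)
n=3: (526337,32832)∘(513,32) = (513·526337+257·32·32832, 513·32832+32·526337) = (540021249,33685600)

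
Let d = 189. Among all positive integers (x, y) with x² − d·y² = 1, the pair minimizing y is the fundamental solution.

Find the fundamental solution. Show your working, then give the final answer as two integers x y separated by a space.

55 4

√189 = [13; 1,2,1,26, …], period ℓ=4 (even) → k=3
step 0: (13, 1)  from 13·(1,0) + (0,1)
…
step 2: (41, 3)  from 2·(14,1) + (13,1)
step 3: (55, 4)  from 1·(41,3) + (14,1)
→ (55, 4).  Check: 55²=3025, 189·4²=3024, difference 1.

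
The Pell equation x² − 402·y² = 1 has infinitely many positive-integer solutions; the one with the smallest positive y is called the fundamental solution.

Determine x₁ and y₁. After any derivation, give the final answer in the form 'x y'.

401 20

d=402: √d = [20; 20,40] (ℓ=2, even), read p_1/q_1
i=0: a=20 ⇒ p=20, q=1
i=1: a=20 ⇒ p=401, q=20
→ (401, 20).  Check: 401²=160801, 402·20²=160800, difference 1.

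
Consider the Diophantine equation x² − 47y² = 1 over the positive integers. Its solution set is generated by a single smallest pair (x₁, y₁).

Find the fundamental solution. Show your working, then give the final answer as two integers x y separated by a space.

48 7

d=47: √d = [6; 1,5,1,12] (ℓ=4, even), read p_3/q_3
step 0: (6, 1)  from 6·(1,0) + (0,1)
step 1: (7, 1)  from 1·(6,1) + (1,0)
step 2: (41, 6)  from 5·(7,1) + (6,1)
step 3: (48, 7)  from 1·(41,6) + (7,1)
fundamental: x₁=48, y₁=7  (since 2304 − 47·49 = 1)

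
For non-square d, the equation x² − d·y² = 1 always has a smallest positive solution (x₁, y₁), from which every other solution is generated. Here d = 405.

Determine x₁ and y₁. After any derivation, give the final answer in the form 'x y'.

161 8

[20; 8,40] for √405; ℓ=2 ⇒ convergent index 1
i=0: a=20 ⇒ p=20, q=1
i=1: a=8 ⇒ p=161, q=8
fundamental: x₁=161, y₁=8  (since 25921 − 405·64 = 1)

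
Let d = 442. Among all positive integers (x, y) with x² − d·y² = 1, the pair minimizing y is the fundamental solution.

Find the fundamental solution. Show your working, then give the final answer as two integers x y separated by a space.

√442 → a₀=21, period (42); ℓ=1 odd so k=1
step 0: (21, 1)  from 21·(1,0) + (0,1)
step 1: (883, 42)  from 42·(21,1) + (1,0)
(x₁, y₁) = (883, 42);  883² − 442·42² = 1 ✓

883 42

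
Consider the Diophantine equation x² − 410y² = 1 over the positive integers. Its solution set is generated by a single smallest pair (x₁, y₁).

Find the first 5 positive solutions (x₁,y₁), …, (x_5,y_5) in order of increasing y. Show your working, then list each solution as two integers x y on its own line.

81 4
13121 648
2125521 104972
344321281 17004816
55777922001 2754675220

d=410: √d = [20; 4,40] (ℓ=2, even), read p_1/q_1
i=0: a=20 ⇒ p=20, q=1
i=1: a=4 ⇒ p=81, q=4
(x₁, y₁) = (81, 4);  81² − 410·4² = 1 ✓
(81+4√410)^2 = 13121 + 648√410
(81+4√410)^3 = 2125521 + 104972√410
(81+4√410)^4 = 344321281 + 17004816√410
(81+4√410)^5 = 55777922001 + 2754675220√410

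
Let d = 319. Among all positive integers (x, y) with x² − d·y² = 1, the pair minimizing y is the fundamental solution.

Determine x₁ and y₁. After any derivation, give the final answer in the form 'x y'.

12901780 722361

√319 = [17; 1,6,5,1,4,…,6,1,34, …], period ℓ=14 (even) → k=13
k=0  a_k=17  p_k/q_k = 17/1
k=1  a_k=1  p_k/q_k = 18/1
…
k=4  a_k=1  p_k/q_k = 768/43
k=5  a_k=4  p_k/q_k = 3715/208
…
k=9  a_k=4  p_k/q_k = 250816/14043
k=10  a_k=1  p_k/q_k = 309613/17335
…
k=12  a_k=6  p_k/q_k = 11102899/621643
k=13  a_k=1  p_k/q_k = 12901780/722361
fundamental: x₁=12901780, y₁=722361  (since 166455927168400 − 319·521805414321 = 1)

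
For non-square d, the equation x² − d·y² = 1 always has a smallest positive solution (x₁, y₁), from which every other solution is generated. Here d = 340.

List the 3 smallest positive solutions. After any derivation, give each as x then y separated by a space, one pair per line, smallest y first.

285769 15498
163327842721 8857695924
93348068572789129 5062509812995614

√340 = [18; 2,3,1,1,1,…,3,2,36, …], period ℓ=14 (even) → k=13
a_0=18:  p_0=18·1+0=18,  q_0=18·0+1=1
a_1=2:  p_1=2·18+1=37,  q_1=2·1+0=2
…
a_3=1:  p_3=1·129+37=166,  q_3=1·7+2=9
…
a_6=1:  p_6=1·461+295=756,  q_6=1·25+16=41
a_7=8:  p_7=8·756+461=6509,  q_7=8·41+25=353
a_8=1:  p_8=1·6509+756=7265,  q_8=1·353+41=394
a_9=1:  p_9=1·7265+6509=13774,  q_9=1·394+353=747
…
a_11=1:  p_11=1·21039+13774=34813,  q_11=1·1141+747=1888
a_12=3:  p_12=3·34813+21039=125478,  q_12=3·1888+1141=6805
a_13=2:  p_13=2·125478+34813=285769,  q_13=2·6805+1888=15498
fundamental: x₁=285769, y₁=15498  (since 81663921361 − 340·240188004 = 1)
n=2: (285769,15498)∘(285769,15498) = (285769·285769+340·15498·15498, 285769·15498+15498·285769) = (163327842721,8857695924)
n=3: (163327842721,8857695924)∘(285769,15498) = (285769·163327842721+340·15498·8857695924, 285769·8857695924+15498·163327842721) = (93348068572789129,5062509812995614)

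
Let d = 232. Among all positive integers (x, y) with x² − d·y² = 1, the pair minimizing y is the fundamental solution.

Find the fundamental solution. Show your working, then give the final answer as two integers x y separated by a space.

19603 1287

d=232: √d = [15; 4,3,7,3,4,30] (ℓ=6, even), read p_5/q_5
i=0: a=15 ⇒ p=15, q=1
i=1: a=4 ⇒ p=61, q=4
…
i=3: a=7 ⇒ p=1447, q=95
i=4: a=3 ⇒ p=4539, q=298
i=5: a=4 ⇒ p=19603, q=1287
(x₁, y₁) = (19603, 1287);  19603² − 232·1287² = 1 ✓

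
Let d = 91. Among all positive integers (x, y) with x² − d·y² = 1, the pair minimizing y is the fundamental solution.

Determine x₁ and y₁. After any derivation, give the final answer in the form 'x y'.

d=91: √d = [9; 1,1,5,1,5,1,1,18] (ℓ=8, even), read p_7/q_7
i=0: a=9 ⇒ p=9, q=1
…
i=3: a=5 ⇒ p=105, q=11
…
i=6: a=1 ⇒ p=849, q=89
i=7: a=1 ⇒ p=1574, q=165
→ (1574, 165).  Check: 1574²=2477476, 91·165²=2477475, difference 1.

1574 165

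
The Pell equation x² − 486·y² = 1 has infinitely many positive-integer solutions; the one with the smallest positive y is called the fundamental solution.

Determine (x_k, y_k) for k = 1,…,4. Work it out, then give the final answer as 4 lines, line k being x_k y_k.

485 22
470449 21340
456335045 20699778
442644523201 20078763320

√486 = [22; 22,44, …], period ℓ=2 (even) → k=1
k=0  a_k=22  p_k/q_k = 22/1
k=1  a_k=22  p_k/q_k = 485/22
(x₁, y₁) = (485, 22);  485² − 486·22² = 1 ✓
k=2:  x_2 = 485·485+486·22·22 = 470449,  y_2 = 485·22+22·485 = 21340
k=3:  x_3 = 485·470449+486·22·21340 = 456335045,  y_3 = 485·21340+22·470449 = 20699778
k=4:  x_4 = 485·456335045+486·22·20699778 = 442644523201,  y_4 = 485·20699778+22·456335045 = 20078763320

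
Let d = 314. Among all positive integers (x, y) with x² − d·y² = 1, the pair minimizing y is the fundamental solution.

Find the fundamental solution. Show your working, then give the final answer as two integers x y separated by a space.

392499 22150

d=314: √d = [17; 1,2,1,1,2,1,34] (ℓ=7, odd), read p_13/q_13
a_0=17:  p_0=17·1+0=17,  q_0=17·0+1=1
…
a_5=2:  p_5=2·124+71=319,  q_5=2·7+4=18
…
a_7=34:  p_7=34·443+319=15381,  q_7=34·25+18=868
…
a_9=2:  p_9=2·15824+15381=47029,  q_9=2·893+868=2654
…
a_12=2:  p_12=2·109882+62853=282617,  q_12=2·6201+3547=15949
a_13=1:  p_13=1·282617+109882=392499,  q_13=1·15949+6201=22150
fundamental: x₁=392499, y₁=22150  (since 154055465001 − 314·490622500 = 1)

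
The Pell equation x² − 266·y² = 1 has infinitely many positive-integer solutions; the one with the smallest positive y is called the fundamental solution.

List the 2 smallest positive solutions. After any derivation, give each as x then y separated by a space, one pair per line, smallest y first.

685 42
938449 57540

d=266: √d = [16; 3,4,3,32] (ℓ=4, even), read p_3/q_3
a_0=16:  p_0=16·1+0=16,  q_0=16·0+1=1
a_1=3:  p_1=3·16+1=49,  q_1=3·1+0=3
a_2=4:  p_2=4·49+16=212,  q_2=4·3+1=13
a_3=3:  p_3=3·212+49=685,  q_3=3·13+3=42
(x₁, y₁) = (685, 42);  685² − 266·42² = 1 ✓
(x_2, y_2) = (685·685 + 266·42·42, 685·42 + 42·685) = (938449, 57540)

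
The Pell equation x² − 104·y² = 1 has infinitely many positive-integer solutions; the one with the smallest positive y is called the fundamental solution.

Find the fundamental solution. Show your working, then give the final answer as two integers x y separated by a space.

√104 = [10; 5,20, …], period ℓ=2 (even) → k=1
step 0: (10, 1)  from 10·(1,0) + (0,1)
step 1: (51, 5)  from 5·(10,1) + (1,0)
(x₁, y₁) = (51, 5);  51² − 104·5² = 1 ✓

51 5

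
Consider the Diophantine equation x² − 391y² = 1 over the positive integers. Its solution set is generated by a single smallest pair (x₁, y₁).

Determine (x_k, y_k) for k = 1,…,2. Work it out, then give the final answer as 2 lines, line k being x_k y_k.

7338680 371133
107712448284799 5447252648880

√391 → a₀=19, period (1,3,2,2,1,…,3,1,38); ℓ=16 even so k=15
k=0  a_k=19  p_k/q_k = 19/1
k=1  a_k=1  p_k/q_k = 20/1
…
k=8  a_k=19  p_k/q_k = 52519/2656
…
k=13  a_k=2  p_k/q_k = 1660597/83980
k=14  a_k=3  p_k/q_k = 5678083/287153
k=15  a_k=1  p_k/q_k = 7338680/371133
(x₁, y₁) = (7338680, 371133);  7338680² − 391·371133² = 1 ✓
k=2:  x_2 = 7338680·7338680+391·371133·371133 = 107712448284799,  y_2 = 7338680·371133+371133·7338680 = 5447252648880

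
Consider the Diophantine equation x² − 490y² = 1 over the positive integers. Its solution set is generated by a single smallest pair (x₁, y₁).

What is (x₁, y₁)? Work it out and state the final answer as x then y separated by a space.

1039681 46968

[22; 7,2,1,4,4,4,1,2,7,44] for √490; ℓ=10 ⇒ convergent index 9
k=0  a_k=22  p_k/q_k = 22/1
k=1  a_k=7  p_k/q_k = 155/7
k=2  a_k=2  p_k/q_k = 332/15
k=3  a_k=1  p_k/q_k = 487/22
…
k=5  a_k=4  p_k/q_k = 9607/434
k=6  a_k=4  p_k/q_k = 40708/1839
k=7  a_k=1  p_k/q_k = 50315/2273
k=8  a_k=2  p_k/q_k = 141338/6385
k=9  a_k=7  p_k/q_k = 1039681/46968
fundamental: x₁=1039681, y₁=46968  (since 1080936581761 − 490·2205993024 = 1)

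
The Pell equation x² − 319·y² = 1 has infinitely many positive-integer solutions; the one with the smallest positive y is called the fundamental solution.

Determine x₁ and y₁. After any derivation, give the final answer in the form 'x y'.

12901780 722361

√319 = [17; 1,6,5,1,4,…,6,1,34, …], period ℓ=14 (even) → k=13
a_0=17:  p_0=17·1+0=17,  q_0=17·0+1=1
…
a_6=3:  p_6=3·3715+768=11913,  q_6=3·208+43=667
…
a_11=5:  p_11=5·309613+250816=1798881,  q_11=5·17335+14043=100718
a_12=6:  p_12=6·1798881+309613=11102899,  q_12=6·100718+17335=621643
a_13=1:  p_13=1·11102899+1798881=12901780,  q_13=1·621643+100718=722361
→ (12901780, 722361).  Check: 12901780²=166455927168400, 319·722361²=166455927168399, difference 1.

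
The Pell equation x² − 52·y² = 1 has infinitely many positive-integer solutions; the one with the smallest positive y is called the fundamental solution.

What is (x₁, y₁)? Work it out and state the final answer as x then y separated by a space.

d=52: √d = [7; 4,1,2,1,4,14] (ℓ=6, even), read p_5/q_5
a_0=7:  p_0=7·1+0=7,  q_0=7·0+1=1
…
a_2=1:  p_2=1·29+7=36,  q_2=1·4+1=5
a_3=2:  p_3=2·36+29=101,  q_3=2·5+4=14
a_4=1:  p_4=1·101+36=137,  q_4=1·14+5=19
a_5=4:  p_5=4·137+101=649,  q_5=4·19+14=90
→ (649, 90).  Check: 649²=421201, 52·90²=421200, difference 1.

649 90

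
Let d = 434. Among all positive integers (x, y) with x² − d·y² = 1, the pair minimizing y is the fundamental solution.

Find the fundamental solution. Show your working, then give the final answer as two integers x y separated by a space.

125 6

d=434: √d = [20; 1,4,1,40] (ℓ=4, even), read p_3/q_3
step 0: (20, 1)  from 20·(1,0) + (0,1)
…
step 2: (104, 5)  from 4·(21,1) + (20,1)
step 3: (125, 6)  from 1·(104,5) + (21,1)
fundamental: x₁=125, y₁=6  (since 15625 − 434·36 = 1)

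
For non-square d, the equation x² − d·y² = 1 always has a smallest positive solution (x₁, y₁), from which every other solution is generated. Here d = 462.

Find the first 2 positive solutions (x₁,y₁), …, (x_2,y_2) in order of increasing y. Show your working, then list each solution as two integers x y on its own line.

√462 → a₀=21, period (2,42); ℓ=2 even so k=1
i=0: a=21 ⇒ p=21, q=1
i=1: a=2 ⇒ p=43, q=2
fundamental: x₁=43, y₁=2  (since 1849 − 462·4 = 1)
(43+2√462)^2 = 3697 + 172√462

43 2
3697 172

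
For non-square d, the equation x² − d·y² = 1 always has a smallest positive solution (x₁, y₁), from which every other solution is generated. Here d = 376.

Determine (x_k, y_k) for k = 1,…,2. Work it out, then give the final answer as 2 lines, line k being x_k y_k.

[19; 2,1,1,3,1,…,1,2,38] for √376; ℓ=16 ⇒ convergent index 15
a_0=19:  p_0=19·1+0=19,  q_0=19·0+1=1
…
a_3=1:  p_3=1·58+39=97,  q_3=1·3+2=5
a_4=3:  p_4=3·97+58=349,  q_4=3·5+3=18
…
a_7=2:  p_7=2·1241+446=2928,  q_7=2·64+23=151
…
a_9=2:  p_9=2·12953+2928=28834,  q_9=2·668+151=1487
…
a_14=1:  p_14=1·468441+368986=837427,  q_14=1·24158+19029=43187
a_15=2:  p_15=2·837427+468441=2143295,  q_15=2·43187+24158=110532
→ (2143295, 110532).  Check: 2143295²=4593713457025, 376·110532²=4593713457024, difference 1.
k=2:  x_2 = 2143295·2143295+376·110532·110532 = 9187426914049,  y_2 = 2143295·110532+110532·2143295 = 473805365880

2143295 110532
9187426914049 473805365880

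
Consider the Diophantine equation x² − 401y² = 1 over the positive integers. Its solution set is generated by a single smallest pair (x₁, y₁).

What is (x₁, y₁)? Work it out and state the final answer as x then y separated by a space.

801 40

d=401: √d = [20; 40] (ℓ=1, odd), read p_1/q_1
i=0: a=20 ⇒ p=20, q=1
i=1: a=40 ⇒ p=801, q=40
fundamental: x₁=801, y₁=40  (since 641601 − 401·1600 = 1)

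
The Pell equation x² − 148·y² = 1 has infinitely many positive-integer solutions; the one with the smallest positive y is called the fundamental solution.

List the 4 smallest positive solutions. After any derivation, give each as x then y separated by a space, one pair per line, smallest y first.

73 6
10657 876
1555849 127890
227143297 18671064

d=148: √d = [12; 6,24] (ℓ=2, even), read p_1/q_1
a_0=12:  p_0=12·1+0=12,  q_0=12·0+1=1
a_1=6:  p_1=6·12+1=73,  q_1=6·1+0=6
fundamental: x₁=73, y₁=6  (since 5329 − 148·36 = 1)
k=2:  x_2 = 73·73+148·6·6 = 10657,  y_2 = 73·6+6·73 = 876
k=3:  x_3 = 73·10657+148·6·876 = 1555849,  y_3 = 73·876+6·10657 = 127890
k=4:  x_4 = 73·1555849+148·6·127890 = 227143297,  y_4 = 73·127890+6·1555849 = 18671064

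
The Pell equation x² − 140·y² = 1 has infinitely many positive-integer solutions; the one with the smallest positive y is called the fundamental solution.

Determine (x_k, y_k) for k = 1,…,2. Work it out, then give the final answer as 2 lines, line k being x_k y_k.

71 6
10081 852

√140 = [11; 1,4,1,22, …], period ℓ=4 (even) → k=3
a_0=11:  p_0=11·1+0=11,  q_0=11·0+1=1
a_1=1:  p_1=1·11+1=12,  q_1=1·1+0=1
a_2=4:  p_2=4·12+11=59,  q_2=4·1+1=5
a_3=1:  p_3=1·59+12=71,  q_3=1·5+1=6
fundamental: x₁=71, y₁=6  (since 5041 − 140·36 = 1)
(71+6√140)^2 = 10081 + 852√140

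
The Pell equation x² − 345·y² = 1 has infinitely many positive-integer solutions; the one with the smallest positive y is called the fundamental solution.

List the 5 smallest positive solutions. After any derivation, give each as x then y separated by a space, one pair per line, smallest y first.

6761 364
91422241 4922008
1236211536041 66555391812
16716052298924161 899962003159856
226034457949840969001 12169286140172181020

[18; 1,1,2,1,6,1,2,1,1,36] for √345; ℓ=10 ⇒ convergent index 9
i=0: a=18 ⇒ p=18, q=1
…
i=5: a=6 ⇒ p=873, q=47
i=6: a=1 ⇒ p=1003, q=54
…
i=8: a=1 ⇒ p=3882, q=209
i=9: a=1 ⇒ p=6761, q=364
→ (6761, 364).  Check: 6761²=45711121, 345·364²=45711120, difference 1.
(6761+364√345)^2 = 91422241 + 4922008√345
(6761+364√345)^3 = 1236211536041 + 66555391812√345
(6761+364√345)^4 = 16716052298924161 + 899962003159856√345
(6761+364√345)^5 = 226034457949840969001 + 12169286140172181020√345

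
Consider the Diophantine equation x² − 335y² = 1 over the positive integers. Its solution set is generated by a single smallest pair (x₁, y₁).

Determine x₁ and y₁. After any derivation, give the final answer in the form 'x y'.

√335 → a₀=18, period (3,3,3,36); ℓ=4 even so k=3
k=0  a_k=18  p_k/q_k = 18/1
k=1  a_k=3  p_k/q_k = 55/3
k=2  a_k=3  p_k/q_k = 183/10
k=3  a_k=3  p_k/q_k = 604/33
→ (604, 33).  Check: 604²=364816, 335·33²=364815, difference 1.

604 33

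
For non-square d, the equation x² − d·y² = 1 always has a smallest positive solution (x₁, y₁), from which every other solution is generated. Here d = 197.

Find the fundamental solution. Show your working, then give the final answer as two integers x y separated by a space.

393 28

√197 → a₀=14, period (28); ℓ=1 odd so k=1
k=0  a_k=14  p_k/q_k = 14/1
k=1  a_k=28  p_k/q_k = 393/28
fundamental: x₁=393, y₁=28  (since 154449 − 197·784 = 1)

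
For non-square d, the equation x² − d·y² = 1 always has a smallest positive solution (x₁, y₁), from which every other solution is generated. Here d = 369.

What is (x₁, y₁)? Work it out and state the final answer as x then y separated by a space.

√369 = [19; 4,1,3,2,7,4,7,2,3,1,4,38, …], period ℓ=12 (even) → k=11
a_0=19:  p_0=19·1+0=19,  q_0=19·0+1=1
a_1=4:  p_1=4·19+1=77,  q_1=4·1+0=4
…
a_3=3:  p_3=3·96+77=365,  q_3=3·5+4=19
a_4=2:  p_4=2·365+96=826,  q_4=2·19+5=43
…
a_10=1:  p_10=1·1364557+393504=1758061,  q_10=1·71036+20485=91521
a_11=4:  p_11=4·1758061+1364557=8396801,  q_11=4·91521+71036=437120
→ (8396801, 437120).  Check: 8396801²=70506267033601, 369·437120²=70506267033600, difference 1.

8396801 437120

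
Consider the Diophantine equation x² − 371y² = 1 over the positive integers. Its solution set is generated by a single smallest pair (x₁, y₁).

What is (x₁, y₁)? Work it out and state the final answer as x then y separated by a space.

1695 88

d=371: √d = [19; 3,1,4,1,3,38] (ℓ=6, even), read p_5/q_5
k=0  a_k=19  p_k/q_k = 19/1
k=1  a_k=3  p_k/q_k = 58/3
…
k=3  a_k=4  p_k/q_k = 366/19
k=4  a_k=1  p_k/q_k = 443/23
k=5  a_k=3  p_k/q_k = 1695/88
→ (1695, 88).  Check: 1695²=2873025, 371·88²=2873024, difference 1.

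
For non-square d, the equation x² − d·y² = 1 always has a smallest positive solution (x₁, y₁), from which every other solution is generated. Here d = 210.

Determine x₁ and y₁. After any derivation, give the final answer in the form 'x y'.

d=210: √d = [14; 2,28] (ℓ=2, even), read p_1/q_1
a_0=14:  p_0=14·1+0=14,  q_0=14·0+1=1
a_1=2:  p_1=2·14+1=29,  q_1=2·1+0=2
fundamental: x₁=29, y₁=2  (since 841 − 210·4 = 1)

29 2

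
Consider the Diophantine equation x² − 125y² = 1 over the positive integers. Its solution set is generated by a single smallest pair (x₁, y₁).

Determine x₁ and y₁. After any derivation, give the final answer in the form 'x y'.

930249 83204

[11; 5,1,1,5,22] for √125; ℓ=5 ⇒ convergent index 9
step 0: (11, 1)  from 11·(1,0) + (0,1)
step 1: (56, 5)  from 5·(11,1) + (1,0)
step 2: (67, 6)  from 1·(56,5) + (11,1)
step 3: (123, 11)  from 1·(67,6) + (56,5)
step 4: (682, 61)  from 5·(123,11) + (67,6)
…
step 7: (91444, 8179)  from 1·(76317,6826) + (15127,1353)
step 8: (167761, 15005)  from 1·(91444,8179) + (76317,6826)
step 9: (930249, 83204)  from 5·(167761,15005) + (91444,8179)
→ (930249, 83204).  Check: 930249²=865363202001, 125·83204²=865363202000, difference 1.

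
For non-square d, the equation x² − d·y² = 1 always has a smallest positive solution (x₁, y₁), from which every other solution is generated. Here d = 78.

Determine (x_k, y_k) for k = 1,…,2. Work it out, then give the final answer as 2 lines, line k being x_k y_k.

53 6
5617 636

√78 = [8; 1,4,1,16, …], period ℓ=4 (even) → k=3
a_0=8:  p_0=8·1+0=8,  q_0=8·0+1=1
a_1=1:  p_1=1·8+1=9,  q_1=1·1+0=1
a_2=4:  p_2=4·9+8=44,  q_2=4·1+1=5
a_3=1:  p_3=1·44+9=53,  q_3=1·5+1=6
(x₁, y₁) = (53, 6);  53² − 78·6² = 1 ✓
n=2: (53,6)∘(53,6) = (53·53+78·6·6, 53·6+6·53) = (5617,636)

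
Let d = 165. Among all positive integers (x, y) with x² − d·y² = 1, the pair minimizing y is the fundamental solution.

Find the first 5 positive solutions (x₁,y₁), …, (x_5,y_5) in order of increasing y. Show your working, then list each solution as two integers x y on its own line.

1079 84
2328481 181272
5024860919 391184892
10843647534721 844176815664
23400586355066999 1821733177018020

[12; 1,5,2,5,1,24] for √165; ℓ=6 ⇒ convergent index 5
a_0=12:  p_0=12·1+0=12,  q_0=12·0+1=1
…
a_3=2:  p_3=2·77+13=167,  q_3=2·6+1=13
a_4=5:  p_4=5·167+77=912,  q_4=5·13+6=71
a_5=1:  p_5=1·912+167=1079,  q_5=1·71+13=84
fundamental: x₁=1079, y₁=84  (since 1164241 − 165·7056 = 1)
(x_2, y_2) = (1079·1079 + 165·84·84, 1079·84 + 84·1079) = (2328481, 181272)
(x_3, y_3) = (1079·2328481 + 165·84·181272, 1079·181272 + 84·2328481) = (5024860919, 391184892)
(x_4, y_4) = (1079·5024860919 + 165·84·391184892, 1079·391184892 + 84·5024860919) = (10843647534721, 844176815664)
(x_5, y_5) = (1079·10843647534721 + 165·84·844176815664, 1079·844176815664 + 84·10843647534721) = (23400586355066999, 1821733177018020)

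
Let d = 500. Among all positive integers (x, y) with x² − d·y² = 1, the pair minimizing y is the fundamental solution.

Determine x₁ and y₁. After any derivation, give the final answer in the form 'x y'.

930249 41602

√500 = [22; 2,1,3,2,1,…,1,2,44, …], period ℓ=14 (even) → k=13
k=0  a_k=22  p_k/q_k = 22/1
…
k=2  a_k=1  p_k/q_k = 67/3
…
k=5  a_k=1  p_k/q_k = 805/36
k=6  a_k=1  p_k/q_k = 1364/61
…
k=9  a_k=1  p_k/q_k = 30254/1353
…
k=12  a_k=1  p_k/q_k = 335522/15005
k=13  a_k=2  p_k/q_k = 930249/41602
fundamental: x₁=930249, y₁=41602  (since 865363202001 − 500·1730726404 = 1)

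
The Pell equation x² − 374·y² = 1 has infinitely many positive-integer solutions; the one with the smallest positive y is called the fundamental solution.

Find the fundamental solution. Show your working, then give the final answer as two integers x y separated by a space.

3365 174

d=374: √d = [19; 2,1,18,1,2,38] (ℓ=6, even), read p_5/q_5
i=0: a=19 ⇒ p=19, q=1
…
i=2: a=1 ⇒ p=58, q=3
i=3: a=18 ⇒ p=1083, q=56
i=4: a=1 ⇒ p=1141, q=59
i=5: a=2 ⇒ p=3365, q=174
fundamental: x₁=3365, y₁=174  (since 11323225 − 374·30276 = 1)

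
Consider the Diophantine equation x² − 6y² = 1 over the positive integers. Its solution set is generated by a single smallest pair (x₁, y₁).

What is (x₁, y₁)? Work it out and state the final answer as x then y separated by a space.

5 2

√6 → a₀=2, period (2,4); ℓ=2 even so k=1
k=0  a_k=2  p_k/q_k = 2/1
k=1  a_k=2  p_k/q_k = 5/2
fundamental: x₁=5, y₁=2  (since 25 − 6·4 = 1)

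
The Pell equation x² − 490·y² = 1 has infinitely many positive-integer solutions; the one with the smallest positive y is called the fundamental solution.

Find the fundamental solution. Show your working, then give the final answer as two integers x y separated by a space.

√490 → a₀=22, period (7,2,1,4,4,4,1,2,7,44); ℓ=10 even so k=9
step 0: (22, 1)  from 22·(1,0) + (0,1)
step 1: (155, 7)  from 7·(22,1) + (1,0)
…
step 4: (2280, 103)  from 4·(487,22) + (332,15)
step 5: (9607, 434)  from 4·(2280,103) + (487,22)
step 6: (40708, 1839)  from 4·(9607,434) + (2280,103)
step 7: (50315, 2273)  from 1·(40708,1839) + (9607,434)
step 8: (141338, 6385)  from 2·(50315,2273) + (40708,1839)
step 9: (1039681, 46968)  from 7·(141338,6385) + (50315,2273)
(x₁, y₁) = (1039681, 46968);  1039681² − 490·46968² = 1 ✓

1039681 46968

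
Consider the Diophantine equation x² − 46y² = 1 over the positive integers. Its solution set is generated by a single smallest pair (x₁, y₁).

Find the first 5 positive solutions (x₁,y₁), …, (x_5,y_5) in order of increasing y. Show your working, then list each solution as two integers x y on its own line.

d=46: √d = [6; 1,3,1,1,2,6,2,1,1,3,1,12] (ℓ=12, even), read p_11/q_11
a_0=6:  p_0=6·1+0=6,  q_0=6·0+1=1
…
a_3=1:  p_3=1·27+7=34,  q_3=1·4+1=5
a_4=1:  p_4=1·34+27=61,  q_4=1·5+4=9
…
a_6=6:  p_6=6·156+61=997,  q_6=6·23+9=147
a_7=2:  p_7=2·997+156=2150,  q_7=2·147+23=317
…
a_9=1:  p_9=1·3147+2150=5297,  q_9=1·464+317=781
a_10=3:  p_10=3·5297+3147=19038,  q_10=3·781+464=2807
a_11=1:  p_11=1·19038+5297=24335,  q_11=1·2807+781=3588
(x₁, y₁) = (24335, 3588);  24335² − 46·3588² = 1 ✓
n=2: (24335,3588)∘(24335,3588) = (24335·24335+46·3588·3588, 24335·3588+3588·24335) = (1184384449,174627960)
n=3: (1184384449,174627960)∘(24335,3588) = (24335·1184384449+46·3588·174627960, 24335·174627960+3588·1184384449) = (57643991108495,8499142809612)
n=4: (57643991108495,8499142809612)∘(24335,3588) = (24335·57643991108495+46·3588·8499142809612, 24335·8499142809612+3588·57643991108495) = (2805533046066067201,413653280369188080)
n=5: (2805533046066067201,413653280369188080)∘(24335,3588) = (24335·2805533046066067201+46·3588·413653280369188080, 24335·413653280369188080+3588·2805533046066067201) = (136545293294391499564175,20132505147069241043988)

24335 3588
1184384449 174627960
57643991108495 8499142809612
2805533046066067201 413653280369188080
136545293294391499564175 20132505147069241043988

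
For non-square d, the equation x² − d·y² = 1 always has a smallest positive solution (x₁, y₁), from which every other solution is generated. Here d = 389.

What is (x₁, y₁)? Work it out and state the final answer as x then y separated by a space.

[19; 1,2,1,1,1,1,2,1,38] for √389; ℓ=9 ⇒ convergent index 17
step 0: (19, 1)  from 19·(1,0) + (0,1)
…
step 6: (355, 18)  from 1·(217,11) + (138,7)
…
step 9: (49643, 2517)  from 38·(1282,65) + (927,47)
step 10: (50925, 2582)  from 1·(49643,2517) + (1282,65)
step 11: (151493, 7681)  from 2·(50925,2582) + (49643,2517)
…
step 13: (353911, 17944)  from 1·(202418,10263) + (151493,7681)
…
step 16: (2376809, 120509)  from 2·(910240,46151) + (556329,28207)
step 17: (3287049, 166660)  from 1·(2376809,120509) + (910240,46151)
(x₁, y₁) = (3287049, 166660);  3287049² − 389·166660² = 1 ✓

3287049 166660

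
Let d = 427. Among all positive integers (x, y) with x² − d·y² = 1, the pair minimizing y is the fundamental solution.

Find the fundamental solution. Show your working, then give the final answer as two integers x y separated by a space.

62 3

d=427: √d = [20; 1,1,1,40] (ℓ=4, even), read p_3/q_3
k=0  a_k=20  p_k/q_k = 20/1
k=1  a_k=1  p_k/q_k = 21/1
k=2  a_k=1  p_k/q_k = 41/2
k=3  a_k=1  p_k/q_k = 62/3
fundamental: x₁=62, y₁=3  (since 3844 − 427·9 = 1)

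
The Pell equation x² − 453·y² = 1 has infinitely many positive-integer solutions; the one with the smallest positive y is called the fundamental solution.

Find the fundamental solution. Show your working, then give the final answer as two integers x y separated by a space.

1653751 77700

√453 = [21; 3,1,1,10,14,10,1,1,3,42, …], period ℓ=10 (even) → k=9
i=0: a=21 ⇒ p=21, q=1
i=1: a=3 ⇒ p=64, q=3
i=2: a=1 ⇒ p=85, q=4
i=3: a=1 ⇒ p=149, q=7
i=4: a=10 ⇒ p=1575, q=74
…
i=6: a=10 ⇒ p=223565, q=10504
…
i=8: a=1 ⇒ p=469329, q=22051
i=9: a=3 ⇒ p=1653751, q=77700
→ (1653751, 77700).  Check: 1653751²=2734892370001, 453·77700²=2734892370000, difference 1.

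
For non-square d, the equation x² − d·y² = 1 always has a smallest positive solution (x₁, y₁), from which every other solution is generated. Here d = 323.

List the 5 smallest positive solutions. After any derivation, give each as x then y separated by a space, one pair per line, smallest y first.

d=323: √d = [17; 1,34] (ℓ=2, even), read p_1/q_1
step 0: (17, 1)  from 17·(1,0) + (0,1)
step 1: (18, 1)  from 1·(17,1) + (1,0)
fundamental: x₁=18, y₁=1  (since 324 − 323·1 = 1)
(18+1√323)^2 = 647 + 36√323
(18+1√323)^3 = 23274 + 1295√323
(18+1√323)^4 = 837217 + 46584√323
(18+1√323)^5 = 30116538 + 1675729√323

18 1
647 36
23274 1295
837217 46584
30116538 1675729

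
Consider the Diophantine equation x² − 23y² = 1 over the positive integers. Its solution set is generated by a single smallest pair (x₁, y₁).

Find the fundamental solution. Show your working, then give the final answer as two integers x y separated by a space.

24 5

√23 → a₀=4, period (1,3,1,8); ℓ=4 even so k=3
step 0: (4, 1)  from 4·(1,0) + (0,1)
…
step 2: (19, 4)  from 3·(5,1) + (4,1)
step 3: (24, 5)  from 1·(19,4) + (5,1)
(x₁, y₁) = (24, 5);  24² − 23·5² = 1 ✓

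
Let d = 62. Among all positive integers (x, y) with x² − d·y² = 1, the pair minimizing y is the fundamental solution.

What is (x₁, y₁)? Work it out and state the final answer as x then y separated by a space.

63 8

√62 → a₀=7, period (1,6,1,14); ℓ=4 even so k=3
step 0: (7, 1)  from 7·(1,0) + (0,1)
step 1: (8, 1)  from 1·(7,1) + (1,0)
step 2: (55, 7)  from 6·(8,1) + (7,1)
step 3: (63, 8)  from 1·(55,7) + (8,1)
→ (63, 8).  Check: 63²=3969, 62·8²=3968, difference 1.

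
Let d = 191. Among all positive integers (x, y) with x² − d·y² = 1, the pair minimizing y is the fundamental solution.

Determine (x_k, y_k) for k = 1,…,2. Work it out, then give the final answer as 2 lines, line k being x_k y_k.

√191 = [13; 1,4,1,1,3,…,4,1,26, …], period ℓ=16 (even) → k=15
a_0=13:  p_0=13·1+0=13,  q_0=13·0+1=1
…
a_2=4:  p_2=4·14+13=69,  q_2=4·1+1=5
a_3=1:  p_3=1·69+14=83,  q_3=1·5+1=6
…
a_6=2:  p_6=2·539+152=1230,  q_6=2·39+11=89
a_7=2:  p_7=2·1230+539=2999,  q_7=2·89+39=217
a_8=13:  p_8=13·2999+1230=40217,  q_8=13·217+89=2910
a_9=2:  p_9=2·40217+2999=83433,  q_9=2·2910+217=6037
a_10=2:  p_10=2·83433+40217=207083,  q_10=2·6037+2910=14984
…
a_12=1:  p_12=1·704682+207083=911765,  q_12=1·50989+14984=65973
a_13=1:  p_13=1·911765+704682=1616447,  q_13=1·65973+50989=116962
a_14=4:  p_14=4·1616447+911765=7377553,  q_14=4·116962+65973=533821
a_15=1:  p_15=1·7377553+1616447=8994000,  q_15=1·533821+116962=650783
→ (8994000, 650783).  Check: 8994000²=80892036000000, 191·650783²=80892035999999, difference 1.
(x_2, y_2) = (8994000·8994000 + 191·650783·650783, 8994000·650783 + 650783·8994000) = (161784071999999, 11706284604000)

8994000 650783
161784071999999 11706284604000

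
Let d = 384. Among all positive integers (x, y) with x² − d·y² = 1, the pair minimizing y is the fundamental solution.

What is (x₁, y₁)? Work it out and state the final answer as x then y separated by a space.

4801 245

d=384: √d = [19; 1,1,2,9,2,1,1,38] (ℓ=8, even), read p_7/q_7
step 0: (19, 1)  from 19·(1,0) + (0,1)
step 1: (20, 1)  from 1·(19,1) + (1,0)
…
step 4: (921, 47)  from 9·(98,5) + (39,2)
step 5: (1940, 99)  from 2·(921,47) + (98,5)
step 6: (2861, 146)  from 1·(1940,99) + (921,47)
step 7: (4801, 245)  from 1·(2861,146) + (1940,99)
fundamental: x₁=4801, y₁=245  (since 23049601 − 384·60025 = 1)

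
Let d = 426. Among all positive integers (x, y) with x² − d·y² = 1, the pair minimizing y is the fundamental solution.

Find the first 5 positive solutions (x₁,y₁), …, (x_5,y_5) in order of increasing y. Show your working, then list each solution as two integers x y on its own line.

88751 4300
15753480001 763258600
2796274207048751 135479928012900
496344264283813920001 24047958181382517200
88102099596109264220968751 4268560672976279640021500

√426 = [20; 1,1,1,3,2,6,2,3,1,1,1,40, …], period ℓ=12 (even) → k=11
i=0: a=20 ⇒ p=20, q=1
…
i=4: a=3 ⇒ p=227, q=11
…
i=8: a=3 ⇒ p=24809, q=1202
…
i=10: a=1 ⇒ p=56780, q=2751
i=11: a=1 ⇒ p=88751, q=4300
fundamental: x₁=88751, y₁=4300  (since 7876740001 − 426·18490000 = 1)
(x_2, y_2) = (88751·88751 + 426·4300·4300, 88751·4300 + 4300·88751) = (15753480001, 763258600)
(x_3, y_3) = (88751·15753480001 + 426·4300·763258600, 88751·763258600 + 4300·15753480001) = (2796274207048751, 135479928012900)
(x_4, y_4) = (88751·2796274207048751 + 426·4300·135479928012900, 88751·135479928012900 + 4300·2796274207048751) = (496344264283813920001, 24047958181382517200)
(x_5, y_5) = (88751·496344264283813920001 + 426·4300·24047958181382517200, 88751·24047958181382517200 + 4300·496344264283813920001) = (88102099596109264220968751, 4268560672976279640021500)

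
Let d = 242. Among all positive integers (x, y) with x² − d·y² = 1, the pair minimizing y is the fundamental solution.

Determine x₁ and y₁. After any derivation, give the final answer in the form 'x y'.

d=242: √d = [15; 1,1,3,1,14,1,3,1,1,30] (ℓ=10, even), read p_9/q_9
a_0=15:  p_0=15·1+0=15,  q_0=15·0+1=1
a_1=1:  p_1=1·15+1=16,  q_1=1·1+0=1
a_2=1:  p_2=1·16+15=31,  q_2=1·1+1=2
a_3=3:  p_3=3·31+16=109,  q_3=3·2+1=7
a_4=1:  p_4=1·109+31=140,  q_4=1·7+2=9
a_5=14:  p_5=14·140+109=2069,  q_5=14·9+7=133
…
a_7=3:  p_7=3·2209+2069=8696,  q_7=3·142+133=559
a_8=1:  p_8=1·8696+2209=10905,  q_8=1·559+142=701
a_9=1:  p_9=1·10905+8696=19601,  q_9=1·701+559=1260
→ (19601, 1260).  Check: 19601²=384199201, 242·1260²=384199200, difference 1.

19601 1260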